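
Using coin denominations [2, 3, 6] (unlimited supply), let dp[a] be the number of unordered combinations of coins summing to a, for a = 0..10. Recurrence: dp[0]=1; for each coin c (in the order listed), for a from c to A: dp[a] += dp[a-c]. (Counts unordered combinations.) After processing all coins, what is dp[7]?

after  coin     0     1     2     3     4     5     6     7     8     9    10
          2     1     0     1     0     1     0     1     0     1     0     1
          3     1     0     1     1     1     1     2     1     2     2     2
          6     1     0     1     1     1     1     3     1     3     3     3

1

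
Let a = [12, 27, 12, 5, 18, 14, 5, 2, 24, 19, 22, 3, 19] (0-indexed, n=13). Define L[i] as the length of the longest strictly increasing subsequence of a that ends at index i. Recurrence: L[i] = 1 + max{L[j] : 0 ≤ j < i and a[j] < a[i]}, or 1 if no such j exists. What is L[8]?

   i    0    1    2    3    4    5    6    7    8    9   10   11   12
a[i]   12   27   12    5   18   14    5    2   24   19   22    3   19
L[i]    1    2    1    1    2    2    1    1    3    3    4    2    3

3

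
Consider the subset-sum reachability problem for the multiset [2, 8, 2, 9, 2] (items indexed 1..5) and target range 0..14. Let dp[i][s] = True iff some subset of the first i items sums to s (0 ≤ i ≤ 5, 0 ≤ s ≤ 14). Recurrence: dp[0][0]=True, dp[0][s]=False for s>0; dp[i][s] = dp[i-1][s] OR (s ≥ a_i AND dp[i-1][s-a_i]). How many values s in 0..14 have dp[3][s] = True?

6

i\s   0   1   2   3   4   5   6   7   8   9  10  11  12  13  14
  0   T   F   F   F   F   F   F   F   F   F   F   F   F   F   F
  1   T   F   T   F   F   F   F   F   F   F   F   F   F   F   F
  2   T   F   T   F   F   F   F   F   T   F   T   F   F   F   F
  3   T   F   T   F   T   F   F   F   T   F   T   F   T   F   F
  4   T   F   T   F   T   F   F   F   T   T   T   T   T   T   F
  5   T   F   T   F   T   F   T   F   T   T   T   T   T   T   T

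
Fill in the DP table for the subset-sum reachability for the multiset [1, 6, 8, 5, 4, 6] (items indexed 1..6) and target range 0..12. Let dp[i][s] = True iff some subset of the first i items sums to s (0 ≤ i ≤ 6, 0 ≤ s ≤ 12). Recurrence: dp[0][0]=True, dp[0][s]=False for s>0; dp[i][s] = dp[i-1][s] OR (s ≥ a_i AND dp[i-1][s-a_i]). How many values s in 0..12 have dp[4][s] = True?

i\s   0   1   2   3   4   5   6   7   8   9  10  11  12
  0   T   F   F   F   F   F   F   F   F   F   F   F   F
  1   T   T   F   F   F   F   F   F   F   F   F   F   F
  2   T   T   F   F   F   F   T   T   F   F   F   F   F
  3   T   T   F   F   F   F   T   T   T   T   F   F   F
  4   T   T   F   F   F   T   T   T   T   T   F   T   T
  5   T   T   F   F   T   T   T   T   T   T   T   T   T
  6   T   T   F   F   T   T   T   T   T   T   T   T   T

9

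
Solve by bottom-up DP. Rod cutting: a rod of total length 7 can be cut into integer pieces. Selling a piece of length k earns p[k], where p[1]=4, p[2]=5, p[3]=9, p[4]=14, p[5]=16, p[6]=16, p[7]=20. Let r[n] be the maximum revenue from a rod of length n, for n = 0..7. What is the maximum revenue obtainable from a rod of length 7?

28

   n    0    1    2    3    4    5    6    7
r[n]    0    4    8   12   16   20   24   28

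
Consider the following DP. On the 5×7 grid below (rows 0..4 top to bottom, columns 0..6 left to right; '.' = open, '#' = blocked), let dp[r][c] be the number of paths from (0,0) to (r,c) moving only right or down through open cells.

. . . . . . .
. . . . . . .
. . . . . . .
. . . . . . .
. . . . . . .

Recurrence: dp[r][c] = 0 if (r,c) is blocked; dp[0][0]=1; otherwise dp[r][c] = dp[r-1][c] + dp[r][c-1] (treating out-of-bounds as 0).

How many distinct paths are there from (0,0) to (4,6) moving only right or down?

210

r\c   0   1   2   3   4   5   6
  0   1   1   1   1   1   1   1
  1   1   2   3   4   5   6   7
  2   1   3   6  10  15  21  28
  3   1   4  10  20  35  56  84
  4   1   5  15  35  70 126 210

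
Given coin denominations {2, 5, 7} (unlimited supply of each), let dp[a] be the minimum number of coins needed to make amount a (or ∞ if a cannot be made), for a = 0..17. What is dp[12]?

2

 a  0  1  2  3  4  5  6  7  8  9 10 11 12 13 14 15 16 17
dp  0  -  1  -  2  1  3  1  4  2  2  3  2  4  2  3  3  3
(- denotes ∞ / unreachable)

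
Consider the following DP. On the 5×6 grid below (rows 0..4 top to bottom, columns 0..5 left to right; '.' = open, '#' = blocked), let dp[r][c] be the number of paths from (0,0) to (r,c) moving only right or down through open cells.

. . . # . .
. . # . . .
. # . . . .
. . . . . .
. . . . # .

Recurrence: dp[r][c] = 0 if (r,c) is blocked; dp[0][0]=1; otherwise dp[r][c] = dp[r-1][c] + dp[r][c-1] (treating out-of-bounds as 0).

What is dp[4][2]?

3

r\c   0   1   2   3   4   5
  0   1   1   1   0   0   0
  1   1   2   0   0   0   0
  2   1   0   0   0   0   0
  3   1   1   1   1   1   1
  4   1   2   3   4   0   1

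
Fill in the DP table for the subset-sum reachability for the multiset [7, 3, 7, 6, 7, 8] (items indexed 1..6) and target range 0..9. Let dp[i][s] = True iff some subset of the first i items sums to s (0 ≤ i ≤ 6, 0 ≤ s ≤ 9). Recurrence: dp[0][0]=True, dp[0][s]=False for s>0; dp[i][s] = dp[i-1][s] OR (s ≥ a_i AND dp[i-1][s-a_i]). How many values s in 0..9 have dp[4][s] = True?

i\s   0   1   2   3   4   5   6   7   8   9
  0   T   F   F   F   F   F   F   F   F   F
  1   T   F   F   F   F   F   F   T   F   F
  2   T   F   F   T   F   F   F   T   F   F
  3   T   F   F   T   F   F   F   T   F   F
  4   T   F   F   T   F   F   T   T   F   T
  5   T   F   F   T   F   F   T   T   F   T
  6   T   F   F   T   F   F   T   T   T   T

5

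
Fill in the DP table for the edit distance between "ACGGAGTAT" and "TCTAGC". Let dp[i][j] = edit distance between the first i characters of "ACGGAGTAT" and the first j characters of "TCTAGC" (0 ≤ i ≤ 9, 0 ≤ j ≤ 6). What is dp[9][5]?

6

   ''  T  C  T  A  G  C
''  0  1  2  3  4  5  6
 A  1  1  2  3  3  4  5
 C  2  2  1  2  3  4  4
 G  3  3  2  2  3  3  4
 G  4  4  3  3  3  3  4
 A  5  5  4  4  3  4  4
 G  6  6  5  5  4  3  4
 T  7  6  6  5  5  4  4
 A  8  7  7  6  5  5  5
 T  9  8  8  7  6  6  6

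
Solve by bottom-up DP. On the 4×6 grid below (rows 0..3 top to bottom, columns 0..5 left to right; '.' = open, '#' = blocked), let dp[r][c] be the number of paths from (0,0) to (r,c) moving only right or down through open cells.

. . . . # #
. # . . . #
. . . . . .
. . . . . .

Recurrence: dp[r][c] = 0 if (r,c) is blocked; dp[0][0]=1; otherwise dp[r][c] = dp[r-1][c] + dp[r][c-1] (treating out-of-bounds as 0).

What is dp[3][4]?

r\c   0   1   2   3   4   5
  0   1   1   1   1   0   0
  1   1   0   1   2   2   0
  2   1   1   2   4   6   6
  3   1   2   4   8  14  20

14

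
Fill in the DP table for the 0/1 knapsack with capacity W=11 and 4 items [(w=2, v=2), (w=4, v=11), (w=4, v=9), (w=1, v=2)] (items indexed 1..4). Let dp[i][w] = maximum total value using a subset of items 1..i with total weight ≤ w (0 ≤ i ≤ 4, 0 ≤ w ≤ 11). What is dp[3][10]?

22

i\w   0   1   2   3   4   5   6   7   8   9  10  11
  0   0   0   0   0   0   0   0   0   0   0   0   0
  1   0   0   2   2   2   2   2   2   2   2   2   2
  2   0   0   2   2  11  11  13  13  13  13  13  13
  3   0   0   2   2  11  11  13  13  20  20  22  22
  4   0   2   2   4  11  13  13  15  20  22  22  24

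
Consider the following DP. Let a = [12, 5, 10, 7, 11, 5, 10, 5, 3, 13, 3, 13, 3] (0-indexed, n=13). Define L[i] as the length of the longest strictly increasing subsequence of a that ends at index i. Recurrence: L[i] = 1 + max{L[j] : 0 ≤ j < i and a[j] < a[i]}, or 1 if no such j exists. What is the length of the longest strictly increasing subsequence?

   i    0    1    2    3    4    5    6    7    8    9   10   11   12
a[i]   12    5   10    7   11    5   10    5    3   13    3   13    3
L[i]    1    1    2    2    3    1    3    1    1    4    1    4    1

4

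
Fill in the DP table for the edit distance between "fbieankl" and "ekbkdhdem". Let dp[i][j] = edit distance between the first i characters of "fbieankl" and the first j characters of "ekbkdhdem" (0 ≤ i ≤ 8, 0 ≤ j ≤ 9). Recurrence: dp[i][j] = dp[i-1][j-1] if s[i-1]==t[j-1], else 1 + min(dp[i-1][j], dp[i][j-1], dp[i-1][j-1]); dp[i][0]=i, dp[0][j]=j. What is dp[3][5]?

4

   ''  e  k  b  k  d  h  d  e  m
''  0  1  2  3  4  5  6  7  8  9
 f  1  1  2  3  4  5  6  7  8  9
 b  2  2  2  2  3  4  5  6  7  8
 i  3  3  3  3  3  4  5  6  7  8
 e  4  3  4  4  4  4  5  6  6  7
 a  5  4  4  5  5  5  5  6  7  7
 n  6  5  5  5  6  6  6  6  7  8
 k  7  6  5  6  5  6  7  7  7  8
 l  8  7  6  6  6  6  7  8  8  8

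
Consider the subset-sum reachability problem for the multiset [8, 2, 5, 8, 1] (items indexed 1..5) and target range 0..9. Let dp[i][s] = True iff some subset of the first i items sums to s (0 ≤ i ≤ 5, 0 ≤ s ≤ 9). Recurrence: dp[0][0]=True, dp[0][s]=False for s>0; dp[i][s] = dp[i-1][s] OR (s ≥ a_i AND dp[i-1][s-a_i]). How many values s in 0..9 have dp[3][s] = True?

i\s   0   1   2   3   4   5   6   7   8   9
  0   T   F   F   F   F   F   F   F   F   F
  1   T   F   F   F   F   F   F   F   T   F
  2   T   F   T   F   F   F   F   F   T   F
  3   T   F   T   F   F   T   F   T   T   F
  4   T   F   T   F   F   T   F   T   T   F
  5   T   T   T   T   F   T   T   T   T   T

5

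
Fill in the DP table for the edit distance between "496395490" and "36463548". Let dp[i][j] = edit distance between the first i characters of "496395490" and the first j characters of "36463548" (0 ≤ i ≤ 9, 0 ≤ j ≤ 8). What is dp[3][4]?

3

   ''  3  6  4  6  3  5  4  8
''  0  1  2  3  4  5  6  7  8
 4  1  1  2  2  3  4  5  6  7
 9  2  2  2  3  3  4  5  6  7
 6  3  3  2  3  3  4  5  6  7
 3  4  3  3  3  4  3  4  5  6
 9  5  4  4  4  4  4  4  5  6
 5  6  5  5  5  5  5  4  5  6
 4  7  6  6  5  6  6  5  4  5
 9  8  7  7  6  6  7  6  5  5
 0  9  8  8  7  7  7  7  6  6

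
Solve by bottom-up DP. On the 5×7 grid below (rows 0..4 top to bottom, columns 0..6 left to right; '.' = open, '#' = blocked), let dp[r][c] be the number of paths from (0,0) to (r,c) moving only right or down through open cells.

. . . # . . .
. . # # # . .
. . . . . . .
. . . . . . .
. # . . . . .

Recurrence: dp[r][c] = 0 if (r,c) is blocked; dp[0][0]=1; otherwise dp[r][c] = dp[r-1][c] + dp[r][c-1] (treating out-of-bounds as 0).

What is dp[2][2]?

3

r\c   0   1   2   3   4   5   6
  0   1   1   1   0   0   0   0
  1   1   2   0   0   0   0   0
  2   1   3   3   3   3   3   3
  3   1   4   7  10  13  16  19
  4   1   0   7  17  30  46  65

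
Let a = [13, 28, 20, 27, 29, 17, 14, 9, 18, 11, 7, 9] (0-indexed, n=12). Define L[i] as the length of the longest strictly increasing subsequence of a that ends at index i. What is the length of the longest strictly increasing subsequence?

   i    0    1    2    3    4    5    6    7    8    9   10   11
a[i]   13   28   20   27   29   17   14    9   18   11    7    9
L[i]    1    2    2    3    4    2    2    1    3    2    1    2

4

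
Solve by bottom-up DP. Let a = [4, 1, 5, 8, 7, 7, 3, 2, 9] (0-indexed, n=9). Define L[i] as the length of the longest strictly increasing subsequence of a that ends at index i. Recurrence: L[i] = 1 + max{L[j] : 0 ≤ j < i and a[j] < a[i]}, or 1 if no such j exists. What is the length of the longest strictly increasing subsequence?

   i    0    1    2    3    4    5    6    7    8
a[i]    4    1    5    8    7    7    3    2    9
L[i]    1    1    2    3    3    3    2    2    4

4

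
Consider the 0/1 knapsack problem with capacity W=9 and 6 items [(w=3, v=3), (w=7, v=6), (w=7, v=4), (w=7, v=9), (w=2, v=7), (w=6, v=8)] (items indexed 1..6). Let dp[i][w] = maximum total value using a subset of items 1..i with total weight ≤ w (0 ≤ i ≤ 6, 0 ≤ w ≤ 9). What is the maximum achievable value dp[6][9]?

i\w   0   1   2   3   4   5   6   7   8   9
  0   0   0   0   0   0   0   0   0   0   0
  1   0   0   0   3   3   3   3   3   3   3
  2   0   0   0   3   3   3   3   6   6   6
  3   0   0   0   3   3   3   3   6   6   6
  4   0   0   0   3   3   3   3   9   9   9
  5   0   0   7   7   7  10  10  10  10  16
  6   0   0   7   7   7  10  10  10  15  16

16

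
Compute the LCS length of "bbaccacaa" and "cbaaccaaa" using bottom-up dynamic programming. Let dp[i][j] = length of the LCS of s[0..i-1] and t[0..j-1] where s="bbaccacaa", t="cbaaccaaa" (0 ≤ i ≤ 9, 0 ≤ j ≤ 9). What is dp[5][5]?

   ''  c  b  a  a  c  c  a  a  a
''  0  0  0  0  0  0  0  0  0  0
 b  0  0  1  1  1  1  1  1  1  1
 b  0  0  1  1  1  1  1  1  1  1
 a  0  0  1  2  2  2  2  2  2  2
 c  0  1  1  2  2  3  3  3  3  3
 c  0  1  1  2  2  3  4  4  4  4
 a  0  1  1  2  3  3  4  5  5  5
 c  0  1  1  2  3  4  4  5  5  5
 a  0  1  1  2  3  4  4  5  6  6
 a  0  1  1  2  3  4  4  5  6  7

3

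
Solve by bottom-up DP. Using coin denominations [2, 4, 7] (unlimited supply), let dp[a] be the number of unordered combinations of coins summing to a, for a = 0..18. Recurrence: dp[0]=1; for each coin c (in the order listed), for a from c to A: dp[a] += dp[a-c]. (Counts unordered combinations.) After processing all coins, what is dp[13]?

after  coin     0     1     2     3     4     5     6     7     8     9    10    11    12    13    14    15    16    17    18
          2     1     0     1     0     1     0     1     0     1     0     1     0     1     0     1     0     1     0     1
          4     1     0     1     0     2     0     2     0     3     0     3     0     4     0     4     0     5     0     5
          7     1     0     1     0     2     0     2     1     3     1     3     2     4     2     5     3     6     3     7

2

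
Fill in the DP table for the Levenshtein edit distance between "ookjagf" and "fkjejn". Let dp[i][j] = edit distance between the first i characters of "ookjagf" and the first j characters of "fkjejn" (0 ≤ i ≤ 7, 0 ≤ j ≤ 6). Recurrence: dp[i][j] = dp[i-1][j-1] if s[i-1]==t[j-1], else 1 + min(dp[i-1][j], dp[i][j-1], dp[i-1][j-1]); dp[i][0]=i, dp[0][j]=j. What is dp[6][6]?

   ''  f  k  j  e  j  n
''  0  1  2  3  4  5  6
 o  1  1  2  3  4  5  6
 o  2  2  2  3  4  5  6
 k  3  3  2  3  4  5  6
 j  4  4  3  2  3  4  5
 a  5  5  4  3  3  4  5
 g  6  6  5  4  4  4  5
 f  7  6  6  5  5  5  5

5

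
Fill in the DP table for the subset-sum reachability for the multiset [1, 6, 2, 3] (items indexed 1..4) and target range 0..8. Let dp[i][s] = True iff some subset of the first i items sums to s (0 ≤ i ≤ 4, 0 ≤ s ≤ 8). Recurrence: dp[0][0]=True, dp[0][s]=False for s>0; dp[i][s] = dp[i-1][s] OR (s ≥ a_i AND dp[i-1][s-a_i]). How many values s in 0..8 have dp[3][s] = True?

7

i\s   0   1   2   3   4   5   6   7   8
  0   T   F   F   F   F   F   F   F   F
  1   T   T   F   F   F   F   F   F   F
  2   T   T   F   F   F   F   T   T   F
  3   T   T   T   T   F   F   T   T   T
  4   T   T   T   T   T   T   T   T   T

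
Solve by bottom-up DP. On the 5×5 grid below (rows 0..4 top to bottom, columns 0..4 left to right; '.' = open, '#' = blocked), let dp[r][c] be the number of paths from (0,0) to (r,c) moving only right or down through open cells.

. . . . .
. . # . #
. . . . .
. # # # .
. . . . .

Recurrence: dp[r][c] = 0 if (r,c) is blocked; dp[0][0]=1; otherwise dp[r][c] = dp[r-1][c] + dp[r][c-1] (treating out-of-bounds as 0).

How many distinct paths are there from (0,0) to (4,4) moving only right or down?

r\c   0   1   2   3   4
  0   1   1   1   1   1
  1   1   2   0   1   0
  2   1   3   3   4   4
  3   1   0   0   0   4
  4   1   1   1   1   5

5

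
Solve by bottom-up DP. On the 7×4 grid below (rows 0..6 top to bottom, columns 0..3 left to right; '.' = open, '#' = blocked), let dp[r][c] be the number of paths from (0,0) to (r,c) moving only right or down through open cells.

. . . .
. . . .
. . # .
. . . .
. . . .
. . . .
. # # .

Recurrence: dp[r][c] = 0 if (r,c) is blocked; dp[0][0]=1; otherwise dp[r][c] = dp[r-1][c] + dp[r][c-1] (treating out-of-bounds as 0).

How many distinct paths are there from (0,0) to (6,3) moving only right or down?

r\c   0   1   2   3
  0   1   1   1   1
  1   1   2   3   4
  2   1   3   0   4
  3   1   4   4   8
  4   1   5   9  17
  5   1   6  15  32
  6   1   0   0  32

32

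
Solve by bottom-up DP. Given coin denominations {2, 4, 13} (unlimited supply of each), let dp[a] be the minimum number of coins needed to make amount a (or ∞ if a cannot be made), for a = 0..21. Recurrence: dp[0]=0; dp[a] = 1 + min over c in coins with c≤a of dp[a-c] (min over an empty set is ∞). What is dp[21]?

 a  0  1  2  3  4  5  6  7  8  9 10 11 12 13 14 15 16 17 18 19 20 21
dp  0  -  1  -  1  -  2  -  2  -  3  -  3  1  4  2  4  2  5  3  5  3
(- denotes ∞ / unreachable)

3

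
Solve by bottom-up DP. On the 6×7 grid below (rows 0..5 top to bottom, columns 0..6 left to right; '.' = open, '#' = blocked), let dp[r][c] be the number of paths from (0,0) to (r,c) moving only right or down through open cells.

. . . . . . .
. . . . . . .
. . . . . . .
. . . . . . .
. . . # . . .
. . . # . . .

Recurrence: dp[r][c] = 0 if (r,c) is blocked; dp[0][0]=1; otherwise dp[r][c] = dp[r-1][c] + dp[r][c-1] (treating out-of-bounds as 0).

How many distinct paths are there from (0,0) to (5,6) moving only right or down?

301

r\c   0   1   2   3   4   5   6
  0   1   1   1   1   1   1   1
  1   1   2   3   4   5   6   7
  2   1   3   6  10  15  21  28
  3   1   4  10  20  35  56  84
  4   1   5  15   0  35  91 175
  5   1   6  21   0  35 126 301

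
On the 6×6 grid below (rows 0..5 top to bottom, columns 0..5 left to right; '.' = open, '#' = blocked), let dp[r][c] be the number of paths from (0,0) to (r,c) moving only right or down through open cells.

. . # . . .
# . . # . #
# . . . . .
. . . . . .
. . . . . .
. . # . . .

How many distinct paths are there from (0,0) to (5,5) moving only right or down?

r\c   0   1   2   3   4   5
  0   1   1   0   0   0   0
  1   0   1   1   0   0   0
  2   0   1   2   2   2   2
  3   0   1   3   5   7   9
  4   0   1   4   9  16  25
  5   0   1   0   9  25  50

50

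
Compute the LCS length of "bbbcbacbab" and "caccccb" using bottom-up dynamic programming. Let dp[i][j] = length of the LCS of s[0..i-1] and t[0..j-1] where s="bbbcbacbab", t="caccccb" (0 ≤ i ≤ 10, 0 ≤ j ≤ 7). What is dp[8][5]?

3

   ''  c  a  c  c  c  c  b
''  0  0  0  0  0  0  0  0
 b  0  0  0  0  0  0  0  1
 b  0  0  0  0  0  0  0  1
 b  0  0  0  0  0  0  0  1
 c  0  1  1  1  1  1  1  1
 b  0  1  1  1  1  1  1  2
 a  0  1  2  2  2  2  2  2
 c  0  1  2  3  3  3  3  3
 b  0  1  2  3  3  3  3  4
 a  0  1  2  3  3  3  3  4
 b  0  1  2  3  3  3  3  4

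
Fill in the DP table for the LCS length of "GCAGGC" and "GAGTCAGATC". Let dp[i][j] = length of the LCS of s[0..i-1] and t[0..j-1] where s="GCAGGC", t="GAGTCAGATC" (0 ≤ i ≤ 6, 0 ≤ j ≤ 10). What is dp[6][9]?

   ''  G  A  G  T  C  A  G  A  T  C
''  0  0  0  0  0  0  0  0  0  0  0
 G  0  1  1  1  1  1  1  1  1  1  1
 C  0  1  1  1  1  2  2  2  2  2  2
 A  0  1  2  2  2  2  3  3  3  3  3
 G  0  1  2  3  3  3  3  4  4  4  4
 G  0  1  2  3  3  3  3  4  4  4  4
 C  0  1  2  3  3  4  4  4  4  4  5

4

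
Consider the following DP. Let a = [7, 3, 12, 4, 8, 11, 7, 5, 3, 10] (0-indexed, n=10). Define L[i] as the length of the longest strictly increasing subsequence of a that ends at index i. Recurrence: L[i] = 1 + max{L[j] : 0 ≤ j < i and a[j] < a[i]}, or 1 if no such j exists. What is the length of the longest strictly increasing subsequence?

4

   i    0    1    2    3    4    5    6    7    8    9
a[i]    7    3   12    4    8   11    7    5    3   10
L[i]    1    1    2    2    3    4    3    3    1    4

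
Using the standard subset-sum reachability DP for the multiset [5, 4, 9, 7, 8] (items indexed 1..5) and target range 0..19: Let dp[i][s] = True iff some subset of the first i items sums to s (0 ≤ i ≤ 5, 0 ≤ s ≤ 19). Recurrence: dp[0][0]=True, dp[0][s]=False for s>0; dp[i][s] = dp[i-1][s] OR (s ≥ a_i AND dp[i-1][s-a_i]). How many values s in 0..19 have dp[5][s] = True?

15

i\s   0   1   2   3   4   5   6   7   8   9  10  11  12  13  14  15  16  17  18  19
  0   T   F   F   F   F   F   F   F   F   F   F   F   F   F   F   F   F   F   F   F
  1   T   F   F   F   F   T   F   F   F   F   F   F   F   F   F   F   F   F   F   F
  2   T   F   F   F   T   T   F   F   F   T   F   F   F   F   F   F   F   F   F   F
  3   T   F   F   F   T   T   F   F   F   T   F   F   F   T   T   F   F   F   T   F
  4   T   F   F   F   T   T   F   T   F   T   F   T   T   T   T   F   T   F   T   F
  5   T   F   F   F   T   T   F   T   T   T   F   T   T   T   T   T   T   T   T   T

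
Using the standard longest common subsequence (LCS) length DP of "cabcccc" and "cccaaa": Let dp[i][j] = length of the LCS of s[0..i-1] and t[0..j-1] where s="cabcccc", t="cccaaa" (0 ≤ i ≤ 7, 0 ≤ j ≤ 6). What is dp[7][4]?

3

   ''  c  c  c  a  a  a
''  0  0  0  0  0  0  0
 c  0  1  1  1  1  1  1
 a  0  1  1  1  2  2  2
 b  0  1  1  1  2  2  2
 c  0  1  2  2  2  2  2
 c  0  1  2  3  3  3  3
 c  0  1  2  3  3  3  3
 c  0  1  2  3  3  3  3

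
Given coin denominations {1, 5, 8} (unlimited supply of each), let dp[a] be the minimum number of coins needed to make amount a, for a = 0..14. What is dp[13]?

2

 a  0  1  2  3  4  5  6  7  8  9 10 11 12 13 14
dp  0  1  2  3  4  1  2  3  1  2  2  3  4  2  3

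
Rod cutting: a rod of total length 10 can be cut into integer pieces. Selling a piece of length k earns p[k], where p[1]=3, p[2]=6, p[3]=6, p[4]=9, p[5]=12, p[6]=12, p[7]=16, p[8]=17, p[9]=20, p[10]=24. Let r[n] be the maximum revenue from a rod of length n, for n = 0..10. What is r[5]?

15

   n    0    1    2    3    4    5    6    7    8    9   10
r[n]    0    3    6    9   12   15   18   21   24   27   30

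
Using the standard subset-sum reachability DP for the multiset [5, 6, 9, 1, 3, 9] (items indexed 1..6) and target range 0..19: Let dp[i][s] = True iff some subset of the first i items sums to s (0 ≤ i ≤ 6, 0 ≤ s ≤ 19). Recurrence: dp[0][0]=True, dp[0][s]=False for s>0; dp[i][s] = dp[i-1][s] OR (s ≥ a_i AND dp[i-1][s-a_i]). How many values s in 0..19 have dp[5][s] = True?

i\s   0   1   2   3   4   5   6   7   8   9  10  11  12  13  14  15  16  17  18  19
  0   T   F   F   F   F   F   F   F   F   F   F   F   F   F   F   F   F   F   F   F
  1   T   F   F   F   F   T   F   F   F   F   F   F   F   F   F   F   F   F   F   F
  2   T   F   F   F   F   T   T   F   F   F   F   T   F   F   F   F   F   F   F   F
  3   T   F   F   F   F   T   T   F   F   T   F   T   F   F   T   T   F   F   F   F
  4   T   T   F   F   F   T   T   T   F   T   T   T   T   F   T   T   T   F   F   F
  5   T   T   F   T   T   T   T   T   T   T   T   T   T   T   T   T   T   T   T   T
  6   T   T   F   T   T   T   T   T   T   T   T   T   T   T   T   T   T   T   T   T

19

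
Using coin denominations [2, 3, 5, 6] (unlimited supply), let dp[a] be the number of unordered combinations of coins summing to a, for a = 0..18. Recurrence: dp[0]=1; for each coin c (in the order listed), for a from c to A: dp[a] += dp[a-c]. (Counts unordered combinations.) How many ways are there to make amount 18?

17

after  coin     0     1     2     3     4     5     6     7     8     9    10    11    12    13    14    15    16    17    18
          2     1     0     1     0     1     0     1     0     1     0     1     0     1     0     1     0     1     0     1
          3     1     0     1     1     1     1     2     1     2     2     2     2     3     2     3     3     3     3     4
          5     1     0     1     1     1     2     2     2     3     3     4     4     5     5     6     7     7     8     9
          6     1     0     1     1     1     2     3     2     4     4     5     6     8     7    10    11    12    14    17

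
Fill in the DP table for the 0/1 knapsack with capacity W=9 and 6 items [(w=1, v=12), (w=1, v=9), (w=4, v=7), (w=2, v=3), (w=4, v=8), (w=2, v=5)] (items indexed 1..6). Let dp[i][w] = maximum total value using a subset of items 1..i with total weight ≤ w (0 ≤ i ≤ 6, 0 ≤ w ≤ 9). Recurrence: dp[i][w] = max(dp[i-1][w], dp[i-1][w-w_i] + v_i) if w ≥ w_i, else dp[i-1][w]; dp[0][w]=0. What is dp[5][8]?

i\w   0   1   2   3   4   5   6   7   8   9
  0   0   0   0   0   0   0   0   0   0   0
  1   0  12  12  12  12  12  12  12  12  12
  2   0  12  21  21  21  21  21  21  21  21
  3   0  12  21  21  21  21  28  28  28  28
  4   0  12  21  21  24  24  28  28  31  31
  5   0  12  21  21  24  24  29  29  32  32
  6   0  12  21  21  26  26  29  29  34  34

32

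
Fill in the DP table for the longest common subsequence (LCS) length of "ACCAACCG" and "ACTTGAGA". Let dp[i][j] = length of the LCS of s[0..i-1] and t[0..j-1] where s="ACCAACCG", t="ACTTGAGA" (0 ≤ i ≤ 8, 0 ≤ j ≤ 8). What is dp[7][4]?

   ''  A  C  T  T  G  A  G  A
''  0  0  0  0  0  0  0  0  0
 A  0  1  1  1  1  1  1  1  1
 C  0  1  2  2  2  2  2  2  2
 C  0  1  2  2  2  2  2  2  2
 A  0  1  2  2  2  2  3  3  3
 A  0  1  2  2  2  2  3  3  4
 C  0  1  2  2  2  2  3  3  4
 C  0  1  2  2  2  2  3  3  4
 G  0  1  2  2  2  3  3  4  4

2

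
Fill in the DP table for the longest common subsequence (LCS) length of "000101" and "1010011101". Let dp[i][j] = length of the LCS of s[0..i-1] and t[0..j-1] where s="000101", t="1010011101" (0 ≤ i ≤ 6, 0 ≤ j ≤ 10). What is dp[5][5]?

3

   ''  1  0  1  0  0  1  1  1  0  1
''  0  0  0  0  0  0  0  0  0  0  0
 0  0  0  1  1  1  1  1  1  1  1  1
 0  0  0  1  1  2  2  2  2  2  2  2
 0  0  0  1  1  2  3  3  3  3  3  3
 1  0  1  1  2  2  3  4  4  4  4  4
 0  0  1  2  2  3  3  4  4  4  5  5
 1  0  1  2  3  3  3  4  5  5  5  6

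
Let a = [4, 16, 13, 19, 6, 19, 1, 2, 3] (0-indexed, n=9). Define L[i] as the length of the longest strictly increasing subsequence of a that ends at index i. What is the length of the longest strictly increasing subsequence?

   i    0    1    2    3    4    5    6    7    8
a[i]    4   16   13   19    6   19    1    2    3
L[i]    1    2    2    3    2    3    1    2    3

3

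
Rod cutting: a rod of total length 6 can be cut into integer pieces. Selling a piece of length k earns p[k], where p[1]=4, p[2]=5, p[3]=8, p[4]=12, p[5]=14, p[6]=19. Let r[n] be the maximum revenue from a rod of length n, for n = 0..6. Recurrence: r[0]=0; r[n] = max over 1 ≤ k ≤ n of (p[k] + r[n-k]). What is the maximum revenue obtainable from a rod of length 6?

   n    0    1    2    3    4    5    6
r[n]    0    4    8   12   16   20   24

24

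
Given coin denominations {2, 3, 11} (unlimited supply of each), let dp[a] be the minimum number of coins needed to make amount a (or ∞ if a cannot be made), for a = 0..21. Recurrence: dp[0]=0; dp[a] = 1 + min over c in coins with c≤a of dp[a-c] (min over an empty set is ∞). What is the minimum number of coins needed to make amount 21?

5

 a  0  1  2  3  4  5  6  7  8  9 10 11 12 13 14 15 16 17 18 19 20 21
dp  0  -  1  1  2  2  2  3  3  3  4  1  4  2  2  3  3  3  4  4  4  5
(- denotes ∞ / unreachable)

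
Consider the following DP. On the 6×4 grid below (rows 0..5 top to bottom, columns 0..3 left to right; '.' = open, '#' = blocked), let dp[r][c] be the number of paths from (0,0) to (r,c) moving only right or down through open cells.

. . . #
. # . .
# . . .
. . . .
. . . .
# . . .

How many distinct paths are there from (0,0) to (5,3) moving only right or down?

5

r\c   0   1   2   3
  0   1   1   1   0
  1   1   0   1   1
  2   0   0   1   2
  3   0   0   1   3
  4   0   0   1   4
  5   0   0   1   5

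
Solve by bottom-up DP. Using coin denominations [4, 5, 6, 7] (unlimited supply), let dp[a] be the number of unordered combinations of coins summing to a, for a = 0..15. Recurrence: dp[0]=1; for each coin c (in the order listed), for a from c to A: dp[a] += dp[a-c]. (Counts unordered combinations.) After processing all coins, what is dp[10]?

2

after  coin     0     1     2     3     4     5     6     7     8     9    10    11    12    13    14    15
          4     1     0     0     0     1     0     0     0     1     0     0     0     1     0     0     0
          5     1     0     0     0     1     1     0     0     1     1     1     0     1     1     1     1
          6     1     0     0     0     1     1     1     0     1     1     2     1     2     1     2     2
          7     1     0     0     0     1     1     1     1     1     1     2     2     3     2     3     3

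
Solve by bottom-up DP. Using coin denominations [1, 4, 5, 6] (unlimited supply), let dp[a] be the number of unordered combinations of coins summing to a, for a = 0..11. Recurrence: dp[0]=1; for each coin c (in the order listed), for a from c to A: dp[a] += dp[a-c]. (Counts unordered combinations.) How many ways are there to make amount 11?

after  coin     0     1     2     3     4     5     6     7     8     9    10    11
          1     1     1     1     1     1     1     1     1     1     1     1     1
          4     1     1     1     1     2     2     2     2     3     3     3     3
          5     1     1     1     1     2     3     3     3     4     5     6     6
          6     1     1     1     1     2     3     4     4     5     6     8     9

9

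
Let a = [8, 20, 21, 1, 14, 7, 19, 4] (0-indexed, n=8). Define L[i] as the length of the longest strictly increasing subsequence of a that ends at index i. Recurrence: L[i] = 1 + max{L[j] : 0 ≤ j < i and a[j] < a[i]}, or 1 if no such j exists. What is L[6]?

3

   i    0    1    2    3    4    5    6    7
a[i]    8   20   21    1   14    7   19    4
L[i]    1    2    3    1    2    2    3    2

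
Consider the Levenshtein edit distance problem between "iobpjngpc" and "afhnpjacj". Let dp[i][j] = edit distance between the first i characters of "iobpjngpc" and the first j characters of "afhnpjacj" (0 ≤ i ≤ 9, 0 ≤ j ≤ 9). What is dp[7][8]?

   ''  a  f  h  n  p  j  a  c  j
''  0  1  2  3  4  5  6  7  8  9
 i  1  1  2  3  4  5  6  7  8  9
 o  2  2  2  3  4  5  6  7  8  9
 b  3  3  3  3  4  5  6  7  8  9
 p  4  4  4  4  4  4  5  6  7  8
 j  5  5  5  5  5  5  4  5  6  7
 n  6  6  6  6  5  6  5  5  6  7
 g  7  7  7  7  6  6  6  6  6  7
 p  8  8  8  8  7  6  7  7  7  7
 c  9  9  9  9  8  7  7  8  7  8

6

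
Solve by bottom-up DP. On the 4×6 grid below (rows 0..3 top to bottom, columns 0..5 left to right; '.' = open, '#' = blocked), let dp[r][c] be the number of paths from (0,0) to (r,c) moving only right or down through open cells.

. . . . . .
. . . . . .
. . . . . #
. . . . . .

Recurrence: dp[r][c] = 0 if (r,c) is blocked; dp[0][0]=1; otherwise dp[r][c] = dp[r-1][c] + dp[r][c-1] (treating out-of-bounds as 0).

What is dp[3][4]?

r\c   0   1   2   3   4   5
  0   1   1   1   1   1   1
  1   1   2   3   4   5   6
  2   1   3   6  10  15   0
  3   1   4  10  20  35  35

35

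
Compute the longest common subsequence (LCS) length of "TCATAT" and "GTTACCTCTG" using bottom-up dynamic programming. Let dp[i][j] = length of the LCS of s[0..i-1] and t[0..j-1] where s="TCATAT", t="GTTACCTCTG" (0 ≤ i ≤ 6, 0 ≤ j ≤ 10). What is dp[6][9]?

   ''  G  T  T  A  C  C  T  C  T  G
''  0  0  0  0  0  0  0  0  0  0  0
 T  0  0  1  1  1  1  1  1  1  1  1
 C  0  0  1  1  1  2  2  2  2  2  2
 A  0  0  1  1  2  2  2  2  2  2  2
 T  0  0  1  2  2  2  2  3  3  3  3
 A  0  0  1  2  3  3  3  3  3  3  3
 T  0  0  1  2  3  3  3  4  4  4  4

4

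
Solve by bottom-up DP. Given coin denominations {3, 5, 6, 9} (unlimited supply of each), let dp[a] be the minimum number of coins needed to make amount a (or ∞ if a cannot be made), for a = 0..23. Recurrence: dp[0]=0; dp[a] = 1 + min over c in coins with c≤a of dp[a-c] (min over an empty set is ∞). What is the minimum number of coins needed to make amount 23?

3

 a  0  1  2  3  4  5  6  7  8  9 10 11 12 13 14 15 16 17 18 19 20 21 22 23
dp  0  -  -  1  -  1  1  -  2  1  2  2  2  3  2  2  3  3  2  3  3  3  4  3
(- denotes ∞ / unreachable)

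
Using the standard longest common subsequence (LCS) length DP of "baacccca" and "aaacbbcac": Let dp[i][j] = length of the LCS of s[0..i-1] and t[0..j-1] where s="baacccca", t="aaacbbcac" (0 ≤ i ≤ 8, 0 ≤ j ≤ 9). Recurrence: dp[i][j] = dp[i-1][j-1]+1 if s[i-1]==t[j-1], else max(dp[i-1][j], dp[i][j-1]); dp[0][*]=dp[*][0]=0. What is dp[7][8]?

4

   ''  a  a  a  c  b  b  c  a  c
''  0  0  0  0  0  0  0  0  0  0
 b  0  0  0  0  0  1  1  1  1  1
 a  0  1  1  1  1  1  1  1  2  2
 a  0  1  2  2  2  2  2  2  2  2
 c  0  1  2  2  3  3  3  3  3  3
 c  0  1  2  2  3  3  3  4  4  4
 c  0  1  2  2  3  3  3  4  4  5
 c  0  1  2  2  3  3  3  4  4  5
 a  0  1  2  3  3  3  3  4  5  5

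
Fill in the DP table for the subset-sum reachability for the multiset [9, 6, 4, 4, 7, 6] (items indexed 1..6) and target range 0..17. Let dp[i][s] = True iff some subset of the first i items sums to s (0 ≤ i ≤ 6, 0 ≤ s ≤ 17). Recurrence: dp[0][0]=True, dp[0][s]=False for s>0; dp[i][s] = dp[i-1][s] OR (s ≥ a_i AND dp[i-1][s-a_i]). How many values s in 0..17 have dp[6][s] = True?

i\s   0   1   2   3   4   5   6   7   8   9  10  11  12  13  14  15  16  17
  0   T   F   F   F   F   F   F   F   F   F   F   F   F   F   F   F   F   F
  1   T   F   F   F   F   F   F   F   F   T   F   F   F   F   F   F   F   F
  2   T   F   F   F   F   F   T   F   F   T   F   F   F   F   F   T   F   F
  3   T   F   F   F   T   F   T   F   F   T   T   F   F   T   F   T   F   F
  4   T   F   F   F   T   F   T   F   T   T   T   F   F   T   T   T   F   T
  5   T   F   F   F   T   F   T   T   T   T   T   T   F   T   T   T   T   T
  6   T   F   F   F   T   F   T   T   T   T   T   T   T   T   T   T   T   T

14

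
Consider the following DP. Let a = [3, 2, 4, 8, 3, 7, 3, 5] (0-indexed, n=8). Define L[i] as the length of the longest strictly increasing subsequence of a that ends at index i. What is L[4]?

   i    0    1    2    3    4    5    6    7
a[i]    3    2    4    8    3    7    3    5
L[i]    1    1    2    3    2    3    2    3

2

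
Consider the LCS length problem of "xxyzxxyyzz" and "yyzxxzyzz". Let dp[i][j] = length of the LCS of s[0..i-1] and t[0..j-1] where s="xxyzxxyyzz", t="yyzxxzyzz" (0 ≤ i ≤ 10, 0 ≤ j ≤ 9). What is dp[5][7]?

3

   ''  y  y  z  x  x  z  y  z  z
''  0  0  0  0  0  0  0  0  0  0
 x  0  0  0  0  1  1  1  1  1  1
 x  0  0  0  0  1  2  2  2  2  2
 y  0  1  1  1  1  2  2  3  3  3
 z  0  1  1  2  2  2  3  3  4  4
 x  0  1  1  2  3  3  3  3  4  4
 x  0  1  1  2  3  4  4  4  4  4
 y  0  1  2  2  3  4  4  5  5  5
 y  0  1  2  2  3  4  4  5  5  5
 z  0  1  2  3  3  4  5  5  6  6
 z  0  1  2  3  3  4  5  5  6  7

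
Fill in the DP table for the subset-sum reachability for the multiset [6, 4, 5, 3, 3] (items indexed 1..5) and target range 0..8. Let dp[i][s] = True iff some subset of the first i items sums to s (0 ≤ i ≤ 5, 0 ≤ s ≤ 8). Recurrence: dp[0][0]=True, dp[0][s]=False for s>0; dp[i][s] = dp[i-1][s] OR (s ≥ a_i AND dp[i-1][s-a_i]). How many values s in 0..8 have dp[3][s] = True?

i\s   0   1   2   3   4   5   6   7   8
  0   T   F   F   F   F   F   F   F   F
  1   T   F   F   F   F   F   T   F   F
  2   T   F   F   F   T   F   T   F   F
  3   T   F   F   F   T   T   T   F   F
  4   T   F   F   T   T   T   T   T   T
  5   T   F   F   T   T   T   T   T   T

4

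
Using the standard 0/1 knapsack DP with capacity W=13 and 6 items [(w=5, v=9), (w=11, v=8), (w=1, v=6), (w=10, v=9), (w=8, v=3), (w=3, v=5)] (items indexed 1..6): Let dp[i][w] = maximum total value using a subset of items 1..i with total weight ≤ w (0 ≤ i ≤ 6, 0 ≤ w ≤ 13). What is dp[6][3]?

i\w   0   1   2   3   4   5   6   7   8   9  10  11  12  13
  0   0   0   0   0   0   0   0   0   0   0   0   0   0   0
  1   0   0   0   0   0   9   9   9   9   9   9   9   9   9
  2   0   0   0   0   0   9   9   9   9   9   9   9   9   9
  3   0   6   6   6   6   9  15  15  15  15  15  15  15  15
  4   0   6   6   6   6   9  15  15  15  15  15  15  15  15
  5   0   6   6   6   6   9  15  15  15  15  15  15  15  15
  6   0   6   6   6  11  11  15  15  15  20  20  20  20  20

6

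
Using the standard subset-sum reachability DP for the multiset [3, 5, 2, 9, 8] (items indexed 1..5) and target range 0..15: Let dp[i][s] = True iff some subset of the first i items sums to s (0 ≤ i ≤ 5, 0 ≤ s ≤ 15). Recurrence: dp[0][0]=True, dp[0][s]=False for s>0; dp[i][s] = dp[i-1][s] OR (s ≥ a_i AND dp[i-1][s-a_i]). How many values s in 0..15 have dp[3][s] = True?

i\s   0   1   2   3   4   5   6   7   8   9  10  11  12  13  14  15
  0   T   F   F   F   F   F   F   F   F   F   F   F   F   F   F   F
  1   T   F   F   T   F   F   F   F   F   F   F   F   F   F   F   F
  2   T   F   F   T   F   T   F   F   T   F   F   F   F   F   F   F
  3   T   F   T   T   F   T   F   T   T   F   T   F   F   F   F   F
  4   T   F   T   T   F   T   F   T   T   T   T   T   T   F   T   F
  5   T   F   T   T   F   T   F   T   T   T   T   T   T   T   T   T

7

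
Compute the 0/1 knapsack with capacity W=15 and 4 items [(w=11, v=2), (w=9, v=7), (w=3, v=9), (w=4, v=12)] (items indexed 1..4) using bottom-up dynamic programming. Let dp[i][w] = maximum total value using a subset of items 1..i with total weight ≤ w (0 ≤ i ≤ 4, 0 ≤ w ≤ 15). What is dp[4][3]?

i\w   0   1   2   3   4   5   6   7   8   9  10  11  12  13  14  15
  0   0   0   0   0   0   0   0   0   0   0   0   0   0   0   0   0
  1   0   0   0   0   0   0   0   0   0   0   0   2   2   2   2   2
  2   0   0   0   0   0   0   0   0   0   7   7   7   7   7   7   7
  3   0   0   0   9   9   9   9   9   9   9   9   9  16  16  16  16
  4   0   0   0   9  12  12  12  21  21  21  21  21  21  21  21  21

9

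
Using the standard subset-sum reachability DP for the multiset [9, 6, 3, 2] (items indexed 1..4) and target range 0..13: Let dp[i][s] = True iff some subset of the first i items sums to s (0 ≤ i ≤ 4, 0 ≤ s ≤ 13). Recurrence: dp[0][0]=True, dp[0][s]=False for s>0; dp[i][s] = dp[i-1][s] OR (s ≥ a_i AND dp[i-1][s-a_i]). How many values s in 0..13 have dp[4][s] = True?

i\s   0   1   2   3   4   5   6   7   8   9  10  11  12  13
  0   T   F   F   F   F   F   F   F   F   F   F   F   F   F
  1   T   F   F   F   F   F   F   F   F   T   F   F   F   F
  2   T   F   F   F   F   F   T   F   F   T   F   F   F   F
  3   T   F   F   T   F   F   T   F   F   T   F   F   T   F
  4   T   F   T   T   F   T   T   F   T   T   F   T   T   F

9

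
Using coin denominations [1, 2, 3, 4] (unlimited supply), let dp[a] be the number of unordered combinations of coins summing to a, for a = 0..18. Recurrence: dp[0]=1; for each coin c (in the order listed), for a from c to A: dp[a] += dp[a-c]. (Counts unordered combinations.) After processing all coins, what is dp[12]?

34

after  coin     0     1     2     3     4     5     6     7     8     9    10    11    12    13    14    15    16    17    18
          1     1     1     1     1     1     1     1     1     1     1     1     1     1     1     1     1     1     1     1
          2     1     1     2     2     3     3     4     4     5     5     6     6     7     7     8     8     9     9    10
          3     1     1     2     3     4     5     7     8    10    12    14    16    19    21    24    27    30    33    37
          4     1     1     2     3     5     6     9    11    15    18    23    27    34    39    47    54    64    72    84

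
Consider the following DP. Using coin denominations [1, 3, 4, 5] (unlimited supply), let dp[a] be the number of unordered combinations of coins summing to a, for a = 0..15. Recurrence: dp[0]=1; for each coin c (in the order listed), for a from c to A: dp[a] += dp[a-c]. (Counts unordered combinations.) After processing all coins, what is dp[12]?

after  coin     0     1     2     3     4     5     6     7     8     9    10    11    12    13    14    15
          1     1     1     1     1     1     1     1     1     1     1     1     1     1     1     1     1
          3     1     1     1     2     2     2     3     3     3     4     4     4     5     5     5     6
          4     1     1     1     2     3     3     4     5     6     7     8     9    11    12    13    15
          5     1     1     1     2     3     4     5     6     8    10    12    14    17    20    23    27

17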